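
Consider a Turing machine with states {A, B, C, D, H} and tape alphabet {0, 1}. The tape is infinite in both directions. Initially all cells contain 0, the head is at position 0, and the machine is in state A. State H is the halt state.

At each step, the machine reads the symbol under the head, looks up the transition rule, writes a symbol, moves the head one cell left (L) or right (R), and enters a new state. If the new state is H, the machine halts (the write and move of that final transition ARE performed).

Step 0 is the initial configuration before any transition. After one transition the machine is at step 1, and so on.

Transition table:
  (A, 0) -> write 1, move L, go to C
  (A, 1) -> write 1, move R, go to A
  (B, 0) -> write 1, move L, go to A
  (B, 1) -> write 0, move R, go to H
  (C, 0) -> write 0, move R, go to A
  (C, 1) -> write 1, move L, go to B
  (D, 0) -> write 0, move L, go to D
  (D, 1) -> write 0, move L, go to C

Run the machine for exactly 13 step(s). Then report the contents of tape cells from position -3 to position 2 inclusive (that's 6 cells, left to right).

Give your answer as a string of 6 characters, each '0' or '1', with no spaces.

Step 1: in state A at pos 0, read 0 -> (A,0)->write 1,move L,goto C. Now: state=C, head=-1, tape[-2..1]=0010 (head:  ^)
Step 2: in state C at pos -1, read 0 -> (C,0)->write 0,move R,goto A. Now: state=A, head=0, tape[-2..1]=0010 (head:   ^)
Step 3: in state A at pos 0, read 1 -> (A,1)->write 1,move R,goto A. Now: state=A, head=1, tape[-2..2]=00100 (head:    ^)
Step 4: in state A at pos 1, read 0 -> (A,0)->write 1,move L,goto C. Now: state=C, head=0, tape[-2..2]=00110 (head:   ^)
Step 5: in state C at pos 0, read 1 -> (C,1)->write 1,move L,goto B. Now: state=B, head=-1, tape[-2..2]=00110 (head:  ^)
Step 6: in state B at pos -1, read 0 -> (B,0)->write 1,move L,goto A. Now: state=A, head=-2, tape[-3..2]=001110 (head:  ^)
Step 7: in state A at pos -2, read 0 -> (A,0)->write 1,move L,goto C. Now: state=C, head=-3, tape[-4..2]=0011110 (head:  ^)
Step 8: in state C at pos -3, read 0 -> (C,0)->write 0,move R,goto A. Now: state=A, head=-2, tape[-4..2]=0011110 (head:   ^)
Step 9: in state A at pos -2, read 1 -> (A,1)->write 1,move R,goto A. Now: state=A, head=-1, tape[-4..2]=0011110 (head:    ^)
Step 10: in state A at pos -1, read 1 -> (A,1)->write 1,move R,goto A. Now: state=A, head=0, tape[-4..2]=0011110 (head:     ^)
Step 11: in state A at pos 0, read 1 -> (A,1)->write 1,move R,goto A. Now: state=A, head=1, tape[-4..2]=0011110 (head:      ^)
Step 12: in state A at pos 1, read 1 -> (A,1)->write 1,move R,goto A. Now: state=A, head=2, tape[-4..3]=00111100 (head:       ^)
Step 13: in state A at pos 2, read 0 -> (A,0)->write 1,move L,goto C. Now: state=C, head=1, tape[-4..3]=00111110 (head:      ^)

Answer: 011111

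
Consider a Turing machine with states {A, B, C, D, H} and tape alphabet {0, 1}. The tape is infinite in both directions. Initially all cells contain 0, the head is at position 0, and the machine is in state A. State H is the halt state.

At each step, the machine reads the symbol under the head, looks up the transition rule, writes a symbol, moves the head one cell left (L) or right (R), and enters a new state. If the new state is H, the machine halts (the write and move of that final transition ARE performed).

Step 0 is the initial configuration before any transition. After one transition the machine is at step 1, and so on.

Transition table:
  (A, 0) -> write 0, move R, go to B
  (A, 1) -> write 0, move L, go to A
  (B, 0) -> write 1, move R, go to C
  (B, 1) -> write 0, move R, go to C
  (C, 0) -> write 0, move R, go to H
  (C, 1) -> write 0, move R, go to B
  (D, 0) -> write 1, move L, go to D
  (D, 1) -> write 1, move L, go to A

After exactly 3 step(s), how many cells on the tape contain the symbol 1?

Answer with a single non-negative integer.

Step 1: in state A at pos 0, read 0 -> (A,0)->write 0,move R,goto B. Now: state=B, head=1, tape[-1..2]=0000 (head:   ^)
Step 2: in state B at pos 1, read 0 -> (B,0)->write 1,move R,goto C. Now: state=C, head=2, tape[-1..3]=00100 (head:    ^)
Step 3: in state C at pos 2, read 0 -> (C,0)->write 0,move R,goto H. Now: state=H, head=3, tape[-1..4]=001000 (head:     ^)
Cells containing 1 after step 3: {1} -> 1 cell(s)

Answer: 1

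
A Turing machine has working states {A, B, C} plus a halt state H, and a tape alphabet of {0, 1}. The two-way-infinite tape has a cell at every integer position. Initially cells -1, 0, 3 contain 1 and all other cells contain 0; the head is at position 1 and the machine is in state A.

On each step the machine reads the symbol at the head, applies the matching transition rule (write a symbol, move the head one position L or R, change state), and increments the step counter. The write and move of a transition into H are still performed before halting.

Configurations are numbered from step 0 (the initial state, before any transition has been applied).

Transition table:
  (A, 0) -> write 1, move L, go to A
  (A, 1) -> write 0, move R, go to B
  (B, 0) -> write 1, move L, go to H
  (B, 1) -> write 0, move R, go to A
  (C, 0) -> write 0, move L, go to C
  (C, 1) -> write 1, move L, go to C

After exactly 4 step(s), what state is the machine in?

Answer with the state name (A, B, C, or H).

Answer: A

Derivation:
Step 1: in state A at pos 1, read 0 -> (A,0)->write 1,move L,goto A. Now: state=A, head=0, tape[-2..4]=0111010 (head:   ^)
Step 2: in state A at pos 0, read 1 -> (A,1)->write 0,move R,goto B. Now: state=B, head=1, tape[-2..4]=0101010 (head:    ^)
Step 3: in state B at pos 1, read 1 -> (B,1)->write 0,move R,goto A. Now: state=A, head=2, tape[-2..4]=0100010 (head:     ^)
Step 4: in state A at pos 2, read 0 -> (A,0)->write 1,move L,goto A. Now: state=A, head=1, tape[-2..4]=0100110 (head:    ^)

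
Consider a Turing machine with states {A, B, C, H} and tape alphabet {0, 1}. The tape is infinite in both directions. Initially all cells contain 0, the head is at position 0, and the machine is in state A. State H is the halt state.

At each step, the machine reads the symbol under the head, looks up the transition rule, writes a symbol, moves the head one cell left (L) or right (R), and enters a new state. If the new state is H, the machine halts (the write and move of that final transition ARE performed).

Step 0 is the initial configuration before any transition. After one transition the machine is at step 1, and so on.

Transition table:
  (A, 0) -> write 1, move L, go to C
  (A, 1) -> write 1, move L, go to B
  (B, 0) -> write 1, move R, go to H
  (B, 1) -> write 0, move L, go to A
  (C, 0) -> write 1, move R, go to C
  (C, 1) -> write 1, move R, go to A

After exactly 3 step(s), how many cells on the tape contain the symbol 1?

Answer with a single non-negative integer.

Step 1: in state A at pos 0, read 0 -> (A,0)->write 1,move L,goto C. Now: state=C, head=-1, tape[-2..1]=0010 (head:  ^)
Step 2: in state C at pos -1, read 0 -> (C,0)->write 1,move R,goto C. Now: state=C, head=0, tape[-2..1]=0110 (head:   ^)
Step 3: in state C at pos 0, read 1 -> (C,1)->write 1,move R,goto A. Now: state=A, head=1, tape[-2..2]=01100 (head:    ^)
Cells containing 1 after step 3: {-1, 0} -> 2 cell(s)

Answer: 2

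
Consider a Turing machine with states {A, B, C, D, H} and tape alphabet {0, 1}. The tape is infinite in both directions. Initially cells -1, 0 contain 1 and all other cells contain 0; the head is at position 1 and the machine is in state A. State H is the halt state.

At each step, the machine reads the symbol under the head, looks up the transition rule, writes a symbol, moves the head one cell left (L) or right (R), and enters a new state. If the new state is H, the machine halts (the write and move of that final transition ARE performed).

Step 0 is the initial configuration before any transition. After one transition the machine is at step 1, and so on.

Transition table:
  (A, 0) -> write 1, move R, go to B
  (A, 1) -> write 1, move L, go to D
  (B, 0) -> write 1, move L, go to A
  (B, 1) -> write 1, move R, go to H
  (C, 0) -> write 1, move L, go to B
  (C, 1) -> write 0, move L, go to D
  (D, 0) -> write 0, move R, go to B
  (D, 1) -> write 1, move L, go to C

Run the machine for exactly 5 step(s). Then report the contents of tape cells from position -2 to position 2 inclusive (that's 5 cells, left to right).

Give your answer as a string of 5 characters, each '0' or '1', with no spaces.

Answer: 00111

Derivation:
Step 1: in state A at pos 1, read 0 -> (A,0)->write 1,move R,goto B. Now: state=B, head=2, tape[-2..3]=011100 (head:     ^)
Step 2: in state B at pos 2, read 0 -> (B,0)->write 1,move L,goto A. Now: state=A, head=1, tape[-2..3]=011110 (head:    ^)
Step 3: in state A at pos 1, read 1 -> (A,1)->write 1,move L,goto D. Now: state=D, head=0, tape[-2..3]=011110 (head:   ^)
Step 4: in state D at pos 0, read 1 -> (D,1)->write 1,move L,goto C. Now: state=C, head=-1, tape[-2..3]=011110 (head:  ^)
Step 5: in state C at pos -1, read 1 -> (C,1)->write 0,move L,goto D. Now: state=D, head=-2, tape[-3..3]=0001110 (head:  ^)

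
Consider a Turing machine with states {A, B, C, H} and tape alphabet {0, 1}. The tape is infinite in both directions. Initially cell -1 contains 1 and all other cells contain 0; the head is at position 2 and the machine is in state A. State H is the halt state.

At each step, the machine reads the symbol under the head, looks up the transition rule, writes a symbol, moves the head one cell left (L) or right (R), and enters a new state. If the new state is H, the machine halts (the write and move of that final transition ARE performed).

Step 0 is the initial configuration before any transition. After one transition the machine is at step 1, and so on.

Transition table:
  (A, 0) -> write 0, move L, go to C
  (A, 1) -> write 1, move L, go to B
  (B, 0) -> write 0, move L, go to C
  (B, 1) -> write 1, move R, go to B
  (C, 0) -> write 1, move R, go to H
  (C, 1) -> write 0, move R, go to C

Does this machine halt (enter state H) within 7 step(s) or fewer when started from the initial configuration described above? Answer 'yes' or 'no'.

Answer: yes

Derivation:
Step 1: in state A at pos 2, read 0 -> (A,0)->write 0,move L,goto C. Now: state=C, head=1, tape[-2..3]=010000 (head:    ^)
Step 2: in state C at pos 1, read 0 -> (C,0)->write 1,move R,goto H. Now: state=H, head=2, tape[-2..3]=010100 (head:     ^)
State H reached at step 2; 2 <= 7 -> yes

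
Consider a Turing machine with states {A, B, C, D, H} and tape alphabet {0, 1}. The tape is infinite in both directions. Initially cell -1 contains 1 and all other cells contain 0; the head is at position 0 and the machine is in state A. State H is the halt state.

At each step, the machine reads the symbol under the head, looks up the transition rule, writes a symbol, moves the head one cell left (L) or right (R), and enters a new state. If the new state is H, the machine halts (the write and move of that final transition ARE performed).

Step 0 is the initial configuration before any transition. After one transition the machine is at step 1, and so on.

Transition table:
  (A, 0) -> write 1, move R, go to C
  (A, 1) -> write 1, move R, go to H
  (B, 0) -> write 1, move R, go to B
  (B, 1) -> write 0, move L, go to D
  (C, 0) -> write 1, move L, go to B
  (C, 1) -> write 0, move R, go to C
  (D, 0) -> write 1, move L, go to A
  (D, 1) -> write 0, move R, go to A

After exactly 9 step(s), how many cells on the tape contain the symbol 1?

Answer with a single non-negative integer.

Answer: 2

Derivation:
Step 1: in state A at pos 0, read 0 -> (A,0)->write 1,move R,goto C. Now: state=C, head=1, tape[-2..2]=01100 (head:    ^)
Step 2: in state C at pos 1, read 0 -> (C,0)->write 1,move L,goto B. Now: state=B, head=0, tape[-2..2]=01110 (head:   ^)
Step 3: in state B at pos 0, read 1 -> (B,1)->write 0,move L,goto D. Now: state=D, head=-1, tape[-2..2]=01010 (head:  ^)
Step 4: in state D at pos -1, read 1 -> (D,1)->write 0,move R,goto A. Now: state=A, head=0, tape[-2..2]=00010 (head:   ^)
Step 5: in state A at pos 0, read 0 -> (A,0)->write 1,move R,goto C. Now: state=C, head=1, tape[-2..2]=00110 (head:    ^)
Step 6: in state C at pos 1, read 1 -> (C,1)->write 0,move R,goto C. Now: state=C, head=2, tape[-2..3]=001000 (head:     ^)
Step 7: in state C at pos 2, read 0 -> (C,0)->write 1,move L,goto B. Now: state=B, head=1, tape[-2..3]=001010 (head:    ^)
Step 8: in state B at pos 1, read 0 -> (B,0)->write 1,move R,goto B. Now: state=B, head=2, tape[-2..3]=001110 (head:     ^)
Step 9: in state B at pos 2, read 1 -> (B,1)->write 0,move L,goto D. Now: state=D, head=1, tape[-2..3]=001100 (head:    ^)
Cells containing 1 after step 9: {0, 1} -> 2 cell(s)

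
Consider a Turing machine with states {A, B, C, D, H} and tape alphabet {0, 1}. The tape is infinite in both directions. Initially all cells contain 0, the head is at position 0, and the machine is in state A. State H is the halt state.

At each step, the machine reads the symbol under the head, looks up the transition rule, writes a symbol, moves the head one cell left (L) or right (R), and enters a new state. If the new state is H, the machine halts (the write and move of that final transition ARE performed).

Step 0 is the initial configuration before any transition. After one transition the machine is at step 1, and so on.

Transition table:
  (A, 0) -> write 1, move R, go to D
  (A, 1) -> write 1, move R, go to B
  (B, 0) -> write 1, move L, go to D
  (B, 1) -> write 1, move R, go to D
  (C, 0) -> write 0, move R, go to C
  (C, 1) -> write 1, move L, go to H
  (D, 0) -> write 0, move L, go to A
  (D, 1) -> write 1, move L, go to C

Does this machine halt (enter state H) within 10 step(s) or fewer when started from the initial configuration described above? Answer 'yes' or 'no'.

Step 1: in state A at pos 0, read 0 -> (A,0)->write 1,move R,goto D. Now: state=D, head=1, tape[-1..2]=0100 (head:   ^)
Step 2: in state D at pos 1, read 0 -> (D,0)->write 0,move L,goto A. Now: state=A, head=0, tape[-1..2]=0100 (head:  ^)
Step 3: in state A at pos 0, read 1 -> (A,1)->write 1,move R,goto B. Now: state=B, head=1, tape[-1..2]=0100 (head:   ^)
Step 4: in state B at pos 1, read 0 -> (B,0)->write 1,move L,goto D. Now: state=D, head=0, tape[-1..2]=0110 (head:  ^)
Step 5: in state D at pos 0, read 1 -> (D,1)->write 1,move L,goto C. Now: state=C, head=-1, tape[-2..2]=00110 (head:  ^)
Step 6: in state C at pos -1, read 0 -> (C,0)->write 0,move R,goto C. Now: state=C, head=0, tape[-2..2]=00110 (head:   ^)
Step 7: in state C at pos 0, read 1 -> (C,1)->write 1,move L,goto H. Now: state=H, head=-1, tape[-2..2]=00110 (head:  ^)
State H reached at step 7; 7 <= 10 -> yes

Answer: yes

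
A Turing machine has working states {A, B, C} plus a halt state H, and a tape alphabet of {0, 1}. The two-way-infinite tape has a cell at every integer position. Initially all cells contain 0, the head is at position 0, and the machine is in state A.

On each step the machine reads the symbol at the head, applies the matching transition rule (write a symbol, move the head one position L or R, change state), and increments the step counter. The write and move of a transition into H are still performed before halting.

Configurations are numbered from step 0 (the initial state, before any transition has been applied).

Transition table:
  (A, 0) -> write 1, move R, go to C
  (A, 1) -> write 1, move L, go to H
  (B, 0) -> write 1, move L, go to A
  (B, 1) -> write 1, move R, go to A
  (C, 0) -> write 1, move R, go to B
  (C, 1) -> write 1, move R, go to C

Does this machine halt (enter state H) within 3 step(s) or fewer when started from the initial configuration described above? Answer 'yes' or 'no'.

Answer: no

Derivation:
Step 1: in state A at pos 0, read 0 -> (A,0)->write 1,move R,goto C. Now: state=C, head=1, tape[-1..2]=0100 (head:   ^)
Step 2: in state C at pos 1, read 0 -> (C,0)->write 1,move R,goto B. Now: state=B, head=2, tape[-1..3]=01100 (head:    ^)
Step 3: in state B at pos 2, read 0 -> (B,0)->write 1,move L,goto A. Now: state=A, head=1, tape[-1..3]=01110 (head:   ^)
After 3 step(s): state = A (not H) -> not halted within 3 -> no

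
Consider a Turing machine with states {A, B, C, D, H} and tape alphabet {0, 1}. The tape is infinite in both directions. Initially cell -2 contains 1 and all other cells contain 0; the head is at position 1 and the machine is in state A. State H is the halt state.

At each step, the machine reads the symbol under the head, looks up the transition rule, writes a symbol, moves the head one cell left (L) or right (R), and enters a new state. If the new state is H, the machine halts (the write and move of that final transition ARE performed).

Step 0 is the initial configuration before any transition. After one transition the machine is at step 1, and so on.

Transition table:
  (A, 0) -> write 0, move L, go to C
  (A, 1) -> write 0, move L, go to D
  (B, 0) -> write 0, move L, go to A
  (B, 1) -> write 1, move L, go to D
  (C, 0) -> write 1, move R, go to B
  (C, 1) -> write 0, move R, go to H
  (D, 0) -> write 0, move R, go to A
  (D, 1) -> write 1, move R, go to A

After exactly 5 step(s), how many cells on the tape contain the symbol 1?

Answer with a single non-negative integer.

Answer: 1

Derivation:
Step 1: in state A at pos 1, read 0 -> (A,0)->write 0,move L,goto C. Now: state=C, head=0, tape[-3..2]=010000 (head:    ^)
Step 2: in state C at pos 0, read 0 -> (C,0)->write 1,move R,goto B. Now: state=B, head=1, tape[-3..2]=010100 (head:     ^)
Step 3: in state B at pos 1, read 0 -> (B,0)->write 0,move L,goto A. Now: state=A, head=0, tape[-3..2]=010100 (head:    ^)
Step 4: in state A at pos 0, read 1 -> (A,1)->write 0,move L,goto D. Now: state=D, head=-1, tape[-3..2]=010000 (head:   ^)
Step 5: in state D at pos -1, read 0 -> (D,0)->write 0,move R,goto A. Now: state=A, head=0, tape[-3..2]=010000 (head:    ^)
Cells containing 1 after step 5: {-2} -> 1 cell(s)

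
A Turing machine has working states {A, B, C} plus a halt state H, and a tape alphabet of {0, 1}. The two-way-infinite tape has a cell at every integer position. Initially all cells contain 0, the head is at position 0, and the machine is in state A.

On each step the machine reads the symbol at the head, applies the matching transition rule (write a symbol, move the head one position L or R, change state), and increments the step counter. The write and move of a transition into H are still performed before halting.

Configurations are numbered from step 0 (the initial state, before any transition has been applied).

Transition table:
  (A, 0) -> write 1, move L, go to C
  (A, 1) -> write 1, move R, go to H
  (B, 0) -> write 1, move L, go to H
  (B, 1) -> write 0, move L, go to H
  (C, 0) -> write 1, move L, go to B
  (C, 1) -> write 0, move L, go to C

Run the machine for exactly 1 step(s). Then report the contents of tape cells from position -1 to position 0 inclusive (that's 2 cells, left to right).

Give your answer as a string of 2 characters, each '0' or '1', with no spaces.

Step 1: in state A at pos 0, read 0 -> (A,0)->write 1,move L,goto C. Now: state=C, head=-1, tape[-2..1]=0010 (head:  ^)

Answer: 01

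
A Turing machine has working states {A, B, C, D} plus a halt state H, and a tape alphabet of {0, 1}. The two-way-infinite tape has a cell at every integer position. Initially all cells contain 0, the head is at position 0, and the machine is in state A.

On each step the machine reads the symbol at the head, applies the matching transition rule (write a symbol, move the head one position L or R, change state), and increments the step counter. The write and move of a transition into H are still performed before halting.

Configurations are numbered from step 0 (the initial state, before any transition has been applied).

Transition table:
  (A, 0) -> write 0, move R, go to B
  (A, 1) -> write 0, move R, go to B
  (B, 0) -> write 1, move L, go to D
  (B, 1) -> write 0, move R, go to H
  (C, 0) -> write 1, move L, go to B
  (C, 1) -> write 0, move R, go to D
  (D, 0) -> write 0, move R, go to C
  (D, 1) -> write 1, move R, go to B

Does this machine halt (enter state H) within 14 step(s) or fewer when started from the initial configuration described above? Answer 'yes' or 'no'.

Step 1: in state A at pos 0, read 0 -> (A,0)->write 0,move R,goto B. Now: state=B, head=1, tape[-1..2]=0000 (head:   ^)
Step 2: in state B at pos 1, read 0 -> (B,0)->write 1,move L,goto D. Now: state=D, head=0, tape[-1..2]=0010 (head:  ^)
Step 3: in state D at pos 0, read 0 -> (D,0)->write 0,move R,goto C. Now: state=C, head=1, tape[-1..2]=0010 (head:   ^)
Step 4: in state C at pos 1, read 1 -> (C,1)->write 0,move R,goto D. Now: state=D, head=2, tape[-1..3]=00000 (head:    ^)
Step 5: in state D at pos 2, read 0 -> (D,0)->write 0,move R,goto C. Now: state=C, head=3, tape[-1..4]=000000 (head:     ^)
Step 6: in state C at pos 3, read 0 -> (C,0)->write 1,move L,goto B. Now: state=B, head=2, tape[-1..4]=000010 (head:    ^)
Step 7: in state B at pos 2, read 0 -> (B,0)->write 1,move L,goto D. Now: state=D, head=1, tape[-1..4]=000110 (head:   ^)
Step 8: in state D at pos 1, read 0 -> (D,0)->write 0,move R,goto C. Now: state=C, head=2, tape[-1..4]=000110 (head:    ^)
Step 9: in state C at pos 2, read 1 -> (C,1)->write 0,move R,goto D. Now: state=D, head=3, tape[-1..4]=000010 (head:     ^)
Step 10: in state D at pos 3, read 1 -> (D,1)->write 1,move R,goto B. Now: state=B, head=4, tape[-1..5]=0000100 (head:      ^)
Step 11: in state B at pos 4, read 0 -> (B,0)->write 1,move L,goto D. Now: state=D, head=3, tape[-1..5]=0000110 (head:     ^)
Step 12: in state D at pos 3, read 1 -> (D,1)->write 1,move R,goto B. Now: state=B, head=4, tape[-1..5]=0000110 (head:      ^)
Step 13: in state B at pos 4, read 1 -> (B,1)->write 0,move R,goto H. Now: state=H, head=5, tape[-1..6]=00001000 (head:       ^)
State H reached at step 13; 13 <= 14 -> yes

Answer: yes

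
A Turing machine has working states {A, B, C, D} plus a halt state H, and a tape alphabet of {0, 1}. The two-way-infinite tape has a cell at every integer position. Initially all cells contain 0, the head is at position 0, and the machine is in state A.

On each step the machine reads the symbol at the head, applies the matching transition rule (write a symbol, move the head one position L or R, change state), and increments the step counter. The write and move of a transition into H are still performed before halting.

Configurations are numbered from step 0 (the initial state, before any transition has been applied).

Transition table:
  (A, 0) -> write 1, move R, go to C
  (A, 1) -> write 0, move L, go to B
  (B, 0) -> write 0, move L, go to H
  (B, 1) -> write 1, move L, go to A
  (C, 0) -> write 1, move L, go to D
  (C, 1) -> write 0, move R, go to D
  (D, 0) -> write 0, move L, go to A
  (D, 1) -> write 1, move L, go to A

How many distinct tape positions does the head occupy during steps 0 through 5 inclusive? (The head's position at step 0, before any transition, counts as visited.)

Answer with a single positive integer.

Answer: 3

Derivation:
Step 1: in state A at pos 0, read 0 -> (A,0)->write 1,move R,goto C. Now: state=C, head=1, tape[-1..2]=0100 (head:   ^)
Step 2: in state C at pos 1, read 0 -> (C,0)->write 1,move L,goto D. Now: state=D, head=0, tape[-1..2]=0110 (head:  ^)
Step 3: in state D at pos 0, read 1 -> (D,1)->write 1,move L,goto A. Now: state=A, head=-1, tape[-2..2]=00110 (head:  ^)
Step 4: in state A at pos -1, read 0 -> (A,0)->write 1,move R,goto C. Now: state=C, head=0, tape[-2..2]=01110 (head:   ^)
Step 5: in state C at pos 0, read 1 -> (C,1)->write 0,move R,goto D. Now: state=D, head=1, tape[-2..2]=01010 (head:    ^)
Head positions at steps 0..5: starting at 0, distinct positions visited = {-1, 0, 1} -> 3 position(s)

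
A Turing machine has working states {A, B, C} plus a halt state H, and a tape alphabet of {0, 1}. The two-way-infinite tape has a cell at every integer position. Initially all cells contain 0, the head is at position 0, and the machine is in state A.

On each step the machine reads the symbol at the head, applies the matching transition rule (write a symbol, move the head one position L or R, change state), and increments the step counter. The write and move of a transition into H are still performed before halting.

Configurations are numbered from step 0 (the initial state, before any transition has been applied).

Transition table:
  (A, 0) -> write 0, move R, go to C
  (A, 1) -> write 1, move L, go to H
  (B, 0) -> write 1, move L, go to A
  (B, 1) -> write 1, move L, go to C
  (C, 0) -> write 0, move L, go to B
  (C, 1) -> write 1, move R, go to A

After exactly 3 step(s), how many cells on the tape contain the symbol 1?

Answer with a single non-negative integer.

Step 1: in state A at pos 0, read 0 -> (A,0)->write 0,move R,goto C. Now: state=C, head=1, tape[-1..2]=0000 (head:   ^)
Step 2: in state C at pos 1, read 0 -> (C,0)->write 0,move L,goto B. Now: state=B, head=0, tape[-1..2]=0000 (head:  ^)
Step 3: in state B at pos 0, read 0 -> (B,0)->write 1,move L,goto A. Now: state=A, head=-1, tape[-2..2]=00100 (head:  ^)
Cells containing 1 after step 3: {0} -> 1 cell(s)

Answer: 1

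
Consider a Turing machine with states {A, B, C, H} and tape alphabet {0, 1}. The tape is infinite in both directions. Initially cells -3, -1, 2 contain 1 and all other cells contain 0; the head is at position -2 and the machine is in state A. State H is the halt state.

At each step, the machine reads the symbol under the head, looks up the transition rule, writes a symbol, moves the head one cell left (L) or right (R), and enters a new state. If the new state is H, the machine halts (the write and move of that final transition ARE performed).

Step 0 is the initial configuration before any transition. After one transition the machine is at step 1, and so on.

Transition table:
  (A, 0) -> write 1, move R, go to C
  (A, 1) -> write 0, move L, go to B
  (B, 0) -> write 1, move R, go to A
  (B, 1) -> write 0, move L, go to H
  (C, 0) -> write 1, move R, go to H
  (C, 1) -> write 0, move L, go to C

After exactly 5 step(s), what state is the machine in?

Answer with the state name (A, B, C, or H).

Step 1: in state A at pos -2, read 0 -> (A,0)->write 1,move R,goto C. Now: state=C, head=-1, tape[-4..3]=01110010 (head:    ^)
Step 2: in state C at pos -1, read 1 -> (C,1)->write 0,move L,goto C. Now: state=C, head=-2, tape[-4..3]=01100010 (head:   ^)
Step 3: in state C at pos -2, read 1 -> (C,1)->write 0,move L,goto C. Now: state=C, head=-3, tape[-4..3]=01000010 (head:  ^)
Step 4: in state C at pos -3, read 1 -> (C,1)->write 0,move L,goto C. Now: state=C, head=-4, tape[-5..3]=000000010 (head:  ^)
Step 5: in state C at pos -4, read 0 -> (C,0)->write 1,move R,goto H. Now: state=H, head=-3, tape[-5..3]=010000010 (head:   ^)

Answer: H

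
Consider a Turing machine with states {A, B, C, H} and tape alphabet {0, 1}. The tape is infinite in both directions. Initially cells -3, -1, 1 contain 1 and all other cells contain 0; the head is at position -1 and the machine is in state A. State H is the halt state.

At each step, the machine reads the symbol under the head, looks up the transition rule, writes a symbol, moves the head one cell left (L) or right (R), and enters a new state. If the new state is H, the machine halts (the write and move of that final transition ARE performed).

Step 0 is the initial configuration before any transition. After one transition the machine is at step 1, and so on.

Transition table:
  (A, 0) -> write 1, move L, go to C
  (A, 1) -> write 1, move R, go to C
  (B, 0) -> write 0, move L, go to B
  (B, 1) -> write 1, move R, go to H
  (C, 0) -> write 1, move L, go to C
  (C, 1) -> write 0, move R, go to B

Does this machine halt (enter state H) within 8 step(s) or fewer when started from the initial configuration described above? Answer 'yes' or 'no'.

Step 1: in state A at pos -1, read 1 -> (A,1)->write 1,move R,goto C. Now: state=C, head=0, tape[-4..2]=0101010 (head:     ^)
Step 2: in state C at pos 0, read 0 -> (C,0)->write 1,move L,goto C. Now: state=C, head=-1, tape[-4..2]=0101110 (head:    ^)
Step 3: in state C at pos -1, read 1 -> (C,1)->write 0,move R,goto B. Now: state=B, head=0, tape[-4..2]=0100110 (head:     ^)
Step 4: in state B at pos 0, read 1 -> (B,1)->write 1,move R,goto H. Now: state=H, head=1, tape[-4..2]=0100110 (head:      ^)
State H reached at step 4; 4 <= 8 -> yes

Answer: yes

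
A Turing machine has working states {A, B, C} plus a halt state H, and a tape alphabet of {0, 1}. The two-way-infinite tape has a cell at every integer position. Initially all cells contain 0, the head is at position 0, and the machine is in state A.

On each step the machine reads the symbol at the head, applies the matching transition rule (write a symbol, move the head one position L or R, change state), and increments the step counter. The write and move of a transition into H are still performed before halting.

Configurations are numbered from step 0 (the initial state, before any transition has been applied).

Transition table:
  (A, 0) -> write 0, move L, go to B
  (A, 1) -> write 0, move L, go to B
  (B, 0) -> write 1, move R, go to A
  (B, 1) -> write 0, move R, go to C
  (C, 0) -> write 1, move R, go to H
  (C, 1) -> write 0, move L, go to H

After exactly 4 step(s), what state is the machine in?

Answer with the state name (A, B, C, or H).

Step 1: in state A at pos 0, read 0 -> (A,0)->write 0,move L,goto B. Now: state=B, head=-1, tape[-2..1]=0000 (head:  ^)
Step 2: in state B at pos -1, read 0 -> (B,0)->write 1,move R,goto A. Now: state=A, head=0, tape[-2..1]=0100 (head:   ^)
Step 3: in state A at pos 0, read 0 -> (A,0)->write 0,move L,goto B. Now: state=B, head=-1, tape[-2..1]=0100 (head:  ^)
Step 4: in state B at pos -1, read 1 -> (B,1)->write 0,move R,goto C. Now: state=C, head=0, tape[-2..1]=0000 (head:   ^)

Answer: C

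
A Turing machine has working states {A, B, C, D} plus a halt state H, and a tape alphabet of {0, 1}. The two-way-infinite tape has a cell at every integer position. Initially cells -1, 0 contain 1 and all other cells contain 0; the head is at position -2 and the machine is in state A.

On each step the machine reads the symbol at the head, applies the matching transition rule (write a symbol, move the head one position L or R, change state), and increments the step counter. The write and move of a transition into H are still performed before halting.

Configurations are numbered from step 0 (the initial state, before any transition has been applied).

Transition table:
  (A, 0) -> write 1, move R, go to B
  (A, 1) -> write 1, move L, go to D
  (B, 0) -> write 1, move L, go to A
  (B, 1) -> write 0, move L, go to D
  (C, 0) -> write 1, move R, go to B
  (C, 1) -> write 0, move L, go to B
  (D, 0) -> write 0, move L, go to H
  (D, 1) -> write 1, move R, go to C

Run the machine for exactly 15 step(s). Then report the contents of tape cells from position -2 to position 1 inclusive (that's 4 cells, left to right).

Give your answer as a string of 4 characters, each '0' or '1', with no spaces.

Answer: 1111

Derivation:
Step 1: in state A at pos -2, read 0 -> (A,0)->write 1,move R,goto B. Now: state=B, head=-1, tape[-3..1]=01110 (head:   ^)
Step 2: in state B at pos -1, read 1 -> (B,1)->write 0,move L,goto D. Now: state=D, head=-2, tape[-3..1]=01010 (head:  ^)
Step 3: in state D at pos -2, read 1 -> (D,1)->write 1,move R,goto C. Now: state=C, head=-1, tape[-3..1]=01010 (head:   ^)
Step 4: in state C at pos -1, read 0 -> (C,0)->write 1,move R,goto B. Now: state=B, head=0, tape[-3..1]=01110 (head:    ^)
Step 5: in state B at pos 0, read 1 -> (B,1)->write 0,move L,goto D. Now: state=D, head=-1, tape[-3..1]=01100 (head:   ^)
Step 6: in state D at pos -1, read 1 -> (D,1)->write 1,move R,goto C. Now: state=C, head=0, tape[-3..1]=01100 (head:    ^)
Step 7: in state C at pos 0, read 0 -> (C,0)->write 1,move R,goto B. Now: state=B, head=1, tape[-3..2]=011100 (head:     ^)
Step 8: in state B at pos 1, read 0 -> (B,0)->write 1,move L,goto A. Now: state=A, head=0, tape[-3..2]=011110 (head:    ^)
Step 9: in state A at pos 0, read 1 -> (A,1)->write 1,move L,goto D. Now: state=D, head=-1, tape[-3..2]=011110 (head:   ^)
Step 10: in state D at pos -1, read 1 -> (D,1)->write 1,move R,goto C. Now: state=C, head=0, tape[-3..2]=011110 (head:    ^)
Step 11: in state C at pos 0, read 1 -> (C,1)->write 0,move L,goto B. Now: state=B, head=-1, tape[-3..2]=011010 (head:   ^)
Step 12: in state B at pos -1, read 1 -> (B,1)->write 0,move L,goto D. Now: state=D, head=-2, tape[-3..2]=010010 (head:  ^)
Step 13: in state D at pos -2, read 1 -> (D,1)->write 1,move R,goto C. Now: state=C, head=-1, tape[-3..2]=010010 (head:   ^)
Step 14: in state C at pos -1, read 0 -> (C,0)->write 1,move R,goto B. Now: state=B, head=0, tape[-3..2]=011010 (head:    ^)
Step 15: in state B at pos 0, read 0 -> (B,0)->write 1,move L,goto A. Now: state=A, head=-1, tape[-3..2]=011110 (head:   ^)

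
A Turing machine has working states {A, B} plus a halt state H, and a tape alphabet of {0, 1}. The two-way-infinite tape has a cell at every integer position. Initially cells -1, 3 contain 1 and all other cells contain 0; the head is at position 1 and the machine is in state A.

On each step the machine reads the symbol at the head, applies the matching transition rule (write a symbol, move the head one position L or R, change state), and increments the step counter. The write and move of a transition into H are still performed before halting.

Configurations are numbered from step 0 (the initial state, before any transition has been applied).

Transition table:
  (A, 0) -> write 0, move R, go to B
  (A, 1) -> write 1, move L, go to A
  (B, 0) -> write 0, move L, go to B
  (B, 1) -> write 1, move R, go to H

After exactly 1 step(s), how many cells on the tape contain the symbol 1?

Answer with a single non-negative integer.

Answer: 2

Derivation:
Step 1: in state A at pos 1, read 0 -> (A,0)->write 0,move R,goto B. Now: state=B, head=2, tape[-2..4]=0100010 (head:     ^)
Cells containing 1 after step 1: {-1, 3} -> 2 cell(s)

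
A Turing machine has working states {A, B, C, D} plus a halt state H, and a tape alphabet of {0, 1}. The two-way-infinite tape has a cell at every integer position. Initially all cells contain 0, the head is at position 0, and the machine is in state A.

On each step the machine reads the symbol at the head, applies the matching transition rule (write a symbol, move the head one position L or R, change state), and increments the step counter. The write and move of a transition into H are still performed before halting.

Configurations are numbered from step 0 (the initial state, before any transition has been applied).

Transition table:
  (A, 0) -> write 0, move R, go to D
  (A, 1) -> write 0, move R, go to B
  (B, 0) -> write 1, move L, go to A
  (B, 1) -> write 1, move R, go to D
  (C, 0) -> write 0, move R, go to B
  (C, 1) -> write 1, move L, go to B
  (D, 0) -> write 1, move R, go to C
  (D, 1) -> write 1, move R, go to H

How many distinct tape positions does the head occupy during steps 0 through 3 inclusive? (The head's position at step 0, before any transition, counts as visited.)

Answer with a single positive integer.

Answer: 4

Derivation:
Step 1: in state A at pos 0, read 0 -> (A,0)->write 0,move R,goto D. Now: state=D, head=1, tape[-1..2]=0000 (head:   ^)
Step 2: in state D at pos 1, read 0 -> (D,0)->write 1,move R,goto C. Now: state=C, head=2, tape[-1..3]=00100 (head:    ^)
Step 3: in state C at pos 2, read 0 -> (C,0)->write 0,move R,goto B. Now: state=B, head=3, tape[-1..4]=001000 (head:     ^)
Head positions at steps 0..3: starting at 0, distinct positions visited = {0, 1, 2, 3} -> 4 position(s)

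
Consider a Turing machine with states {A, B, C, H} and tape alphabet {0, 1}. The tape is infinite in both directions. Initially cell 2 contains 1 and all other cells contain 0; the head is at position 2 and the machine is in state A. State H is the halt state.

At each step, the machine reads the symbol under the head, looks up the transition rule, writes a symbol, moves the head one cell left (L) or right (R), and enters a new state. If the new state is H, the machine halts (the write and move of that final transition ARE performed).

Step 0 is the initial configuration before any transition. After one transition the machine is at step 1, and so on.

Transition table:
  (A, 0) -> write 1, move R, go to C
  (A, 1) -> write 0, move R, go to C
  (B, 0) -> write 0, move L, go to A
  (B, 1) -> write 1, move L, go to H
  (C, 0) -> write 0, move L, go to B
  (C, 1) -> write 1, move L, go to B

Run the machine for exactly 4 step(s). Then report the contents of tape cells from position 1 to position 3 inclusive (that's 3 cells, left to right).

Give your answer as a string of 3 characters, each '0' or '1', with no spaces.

Answer: 100

Derivation:
Step 1: in state A at pos 2, read 1 -> (A,1)->write 0,move R,goto C. Now: state=C, head=3, tape[1..4]=0000 (head:   ^)
Step 2: in state C at pos 3, read 0 -> (C,0)->write 0,move L,goto B. Now: state=B, head=2, tape[1..4]=0000 (head:  ^)
Step 3: in state B at pos 2, read 0 -> (B,0)->write 0,move L,goto A. Now: state=A, head=1, tape[0..4]=00000 (head:  ^)
Step 4: in state A at pos 1, read 0 -> (A,0)->write 1,move R,goto C. Now: state=C, head=2, tape[0..4]=01000 (head:   ^)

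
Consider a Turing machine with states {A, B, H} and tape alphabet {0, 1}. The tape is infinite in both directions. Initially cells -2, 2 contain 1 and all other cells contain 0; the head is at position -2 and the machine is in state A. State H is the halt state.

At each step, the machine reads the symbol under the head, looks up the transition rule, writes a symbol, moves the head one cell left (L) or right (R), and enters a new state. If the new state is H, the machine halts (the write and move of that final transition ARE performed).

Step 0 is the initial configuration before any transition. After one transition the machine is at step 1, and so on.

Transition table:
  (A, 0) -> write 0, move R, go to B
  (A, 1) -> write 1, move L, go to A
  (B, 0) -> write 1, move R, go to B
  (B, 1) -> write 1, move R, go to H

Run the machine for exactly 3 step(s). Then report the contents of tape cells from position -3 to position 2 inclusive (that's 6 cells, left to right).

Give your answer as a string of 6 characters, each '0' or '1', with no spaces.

Answer: 010001

Derivation:
Step 1: in state A at pos -2, read 1 -> (A,1)->write 1,move L,goto A. Now: state=A, head=-3, tape[-4..3]=00100010 (head:  ^)
Step 2: in state A at pos -3, read 0 -> (A,0)->write 0,move R,goto B. Now: state=B, head=-2, tape[-4..3]=00100010 (head:   ^)
Step 3: in state B at pos -2, read 1 -> (B,1)->write 1,move R,goto H. Now: state=H, head=-1, tape[-4..3]=00100010 (head:    ^)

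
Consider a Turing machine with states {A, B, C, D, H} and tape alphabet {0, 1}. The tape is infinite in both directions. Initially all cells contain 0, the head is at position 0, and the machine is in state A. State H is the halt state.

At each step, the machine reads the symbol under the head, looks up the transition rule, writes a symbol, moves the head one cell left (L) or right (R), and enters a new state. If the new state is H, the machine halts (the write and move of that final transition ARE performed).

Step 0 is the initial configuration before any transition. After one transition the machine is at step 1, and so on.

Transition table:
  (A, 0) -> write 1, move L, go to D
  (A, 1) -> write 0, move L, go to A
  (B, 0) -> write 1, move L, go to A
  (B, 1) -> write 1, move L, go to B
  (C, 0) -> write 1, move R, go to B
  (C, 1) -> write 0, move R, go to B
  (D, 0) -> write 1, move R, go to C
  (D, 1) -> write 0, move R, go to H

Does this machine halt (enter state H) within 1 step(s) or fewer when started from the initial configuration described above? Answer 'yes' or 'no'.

Step 1: in state A at pos 0, read 0 -> (A,0)->write 1,move L,goto D. Now: state=D, head=-1, tape[-2..1]=0010 (head:  ^)
After 1 step(s): state = D (not H) -> not halted within 1 -> no

Answer: no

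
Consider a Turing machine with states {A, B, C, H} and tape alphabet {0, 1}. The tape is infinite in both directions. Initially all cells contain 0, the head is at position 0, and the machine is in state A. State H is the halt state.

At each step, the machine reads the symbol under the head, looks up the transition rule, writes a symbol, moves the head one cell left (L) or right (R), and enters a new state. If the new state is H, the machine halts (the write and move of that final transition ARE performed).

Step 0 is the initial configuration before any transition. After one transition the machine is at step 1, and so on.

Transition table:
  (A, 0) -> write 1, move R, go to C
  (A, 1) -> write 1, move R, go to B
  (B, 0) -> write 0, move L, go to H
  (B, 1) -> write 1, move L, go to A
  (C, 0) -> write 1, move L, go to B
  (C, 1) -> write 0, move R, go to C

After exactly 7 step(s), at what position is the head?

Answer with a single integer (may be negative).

Answer: 1

Derivation:
Step 1: in state A at pos 0, read 0 -> (A,0)->write 1,move R,goto C. Now: state=C, head=1, tape[-1..2]=0100 (head:   ^)
Step 2: in state C at pos 1, read 0 -> (C,0)->write 1,move L,goto B. Now: state=B, head=0, tape[-1..2]=0110 (head:  ^)
Step 3: in state B at pos 0, read 1 -> (B,1)->write 1,move L,goto A. Now: state=A, head=-1, tape[-2..2]=00110 (head:  ^)
Step 4: in state A at pos -1, read 0 -> (A,0)->write 1,move R,goto C. Now: state=C, head=0, tape[-2..2]=01110 (head:   ^)
Step 5: in state C at pos 0, read 1 -> (C,1)->write 0,move R,goto C. Now: state=C, head=1, tape[-2..2]=01010 (head:    ^)
Step 6: in state C at pos 1, read 1 -> (C,1)->write 0,move R,goto C. Now: state=C, head=2, tape[-2..3]=010000 (head:     ^)
Step 7: in state C at pos 2, read 0 -> (C,0)->write 1,move L,goto B. Now: state=B, head=1, tape[-2..3]=010010 (head:    ^)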